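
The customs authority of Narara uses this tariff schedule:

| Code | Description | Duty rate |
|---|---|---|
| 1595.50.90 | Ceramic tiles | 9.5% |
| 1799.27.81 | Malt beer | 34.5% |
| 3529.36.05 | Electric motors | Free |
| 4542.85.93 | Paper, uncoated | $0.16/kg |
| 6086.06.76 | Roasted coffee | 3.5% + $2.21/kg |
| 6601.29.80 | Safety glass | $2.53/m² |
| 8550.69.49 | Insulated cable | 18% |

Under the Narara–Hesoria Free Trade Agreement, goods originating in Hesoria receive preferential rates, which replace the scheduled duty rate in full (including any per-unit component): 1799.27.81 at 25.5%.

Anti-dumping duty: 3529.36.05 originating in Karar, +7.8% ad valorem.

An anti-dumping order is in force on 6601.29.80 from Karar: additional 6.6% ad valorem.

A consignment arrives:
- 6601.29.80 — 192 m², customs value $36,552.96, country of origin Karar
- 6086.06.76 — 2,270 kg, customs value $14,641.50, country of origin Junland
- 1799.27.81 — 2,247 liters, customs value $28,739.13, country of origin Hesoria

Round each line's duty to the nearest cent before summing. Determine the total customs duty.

Line 1 (6601.29.80, Karar, 192 m², $36,552.96):
Base rate for 6601.29.80 is $2.53/m².
Additional duty on 6601.29.80 from Karar: +6.6% ad valorem. Applied ad valorem rate = 6.6%.
Duty = $36,552.96 × 6.6% + 192 × $2.53 = $2,898.26.
Line 2 (6086.06.76, Junland, 2,270 kg, $14,641.50):
Base rate for 6086.06.76 is 3.5% + $2.21/kg.
Duty = $14,641.50 × 3.5% + 2,270 × $2.21 = $5,529.15.
Line 3 (1799.27.81, Hesoria, 2,247 liters, $28,739.13):
Base rate for 1799.27.81 is 34.5%.
Origin Hesoria qualifies under the Narara–Hesoria agreement and 1799.27.81 is covered: preferential rate 25.5% applies instead.
Duty = $28,739.13 × 25.5% = $7,328.48.
Total = $2,898.26 + $5,529.15 + $7,328.48 = $15,755.89.

$15,755.89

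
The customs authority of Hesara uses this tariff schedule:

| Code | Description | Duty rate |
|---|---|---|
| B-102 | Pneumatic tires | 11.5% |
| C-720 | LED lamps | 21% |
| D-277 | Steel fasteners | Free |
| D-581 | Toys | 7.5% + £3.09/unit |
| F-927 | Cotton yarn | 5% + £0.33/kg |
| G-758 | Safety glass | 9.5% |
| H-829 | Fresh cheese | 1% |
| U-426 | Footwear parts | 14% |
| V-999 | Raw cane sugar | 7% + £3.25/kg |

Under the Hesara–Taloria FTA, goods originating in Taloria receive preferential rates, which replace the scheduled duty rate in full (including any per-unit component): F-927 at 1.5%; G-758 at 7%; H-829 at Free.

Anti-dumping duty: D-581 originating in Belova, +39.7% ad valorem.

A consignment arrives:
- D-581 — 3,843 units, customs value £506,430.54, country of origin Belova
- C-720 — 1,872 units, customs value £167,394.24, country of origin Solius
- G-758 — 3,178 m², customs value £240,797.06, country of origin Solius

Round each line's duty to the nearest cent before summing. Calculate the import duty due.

Line 1 (D-581, Belova, 3,843 units, £506,430.54):
Base rate for D-581 is 7.5% + £3.09/unit.
Additional duty on D-581 from Belova: +39.7%. Applied ad valorem rate: 7.5% + 39.7% = 47.2%.
Duty = £506,430.54 × 47.2% + 3,843 × £3.09 = £250,910.08.
Line 2 (C-720, Solius, 1,872 units, £167,394.24):
Base rate for C-720 is 21%.
Duty = £167,394.24 × 21% = £35,152.79.
Line 3 (G-758, Solius, 3,178 m², £240,797.06):
Base rate for G-758 is 9.5%.
G-758 has an FTA preferential rate, but origin Solius is not Taloria; base rate stands.
Duty = £240,797.06 × 9.5% = £22,875.72.
Total = £250,910.08 + £35,152.79 + £22,875.72 = £308,938.59.

£308,938.59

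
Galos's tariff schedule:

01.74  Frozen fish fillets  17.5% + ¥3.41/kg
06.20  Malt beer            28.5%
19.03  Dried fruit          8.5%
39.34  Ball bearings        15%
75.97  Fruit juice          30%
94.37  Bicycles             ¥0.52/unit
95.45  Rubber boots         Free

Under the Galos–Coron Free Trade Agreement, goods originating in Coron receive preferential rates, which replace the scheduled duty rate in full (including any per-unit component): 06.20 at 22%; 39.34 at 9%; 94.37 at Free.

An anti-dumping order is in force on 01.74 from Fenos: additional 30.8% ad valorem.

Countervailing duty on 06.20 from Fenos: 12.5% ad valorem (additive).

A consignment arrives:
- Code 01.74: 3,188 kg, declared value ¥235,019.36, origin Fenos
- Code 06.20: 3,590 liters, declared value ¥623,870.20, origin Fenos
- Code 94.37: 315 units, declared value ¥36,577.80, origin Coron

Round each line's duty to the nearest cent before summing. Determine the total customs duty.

Line 1 (01.74, Fenos, 3,188 kg, ¥235,019.36):
Base rate for 01.74 is 17.5% + ¥3.41/kg.
Additional duty on 01.74 from Fenos: +30.8%. Applied ad valorem rate: 17.5% + 30.8% = 48.3%.
Duty = ¥235,019.36 × 48.3% + 3,188 × ¥3.41 = ¥124,385.43.
Line 2 (06.20, Fenos, 3,590 liters, ¥623,870.20):
Base rate for 06.20 is 28.5%.
06.20 has an FTA preferential rate, but origin Fenos is not Coron; base rate stands.
Additional duty on 06.20 from Fenos: +12.5%. Applied ad valorem rate: 28.5% + 12.5% = 41%.
Duty = ¥623,870.20 × 41% = ¥255,786.78.
Line 3 (94.37, Coron, 315 units, ¥36,577.80):
Base rate for 94.37 is ¥0.52/unit.
Origin Coron qualifies under the Galos–Coron agreement and 94.37 is covered: preferential rate Free applies instead.
Duty = ¥36,577.80 × 0% = ¥0.00.
Total = ¥124,385.43 + ¥255,786.78 + ¥0.00 = ¥380,172.21.

¥380,172.21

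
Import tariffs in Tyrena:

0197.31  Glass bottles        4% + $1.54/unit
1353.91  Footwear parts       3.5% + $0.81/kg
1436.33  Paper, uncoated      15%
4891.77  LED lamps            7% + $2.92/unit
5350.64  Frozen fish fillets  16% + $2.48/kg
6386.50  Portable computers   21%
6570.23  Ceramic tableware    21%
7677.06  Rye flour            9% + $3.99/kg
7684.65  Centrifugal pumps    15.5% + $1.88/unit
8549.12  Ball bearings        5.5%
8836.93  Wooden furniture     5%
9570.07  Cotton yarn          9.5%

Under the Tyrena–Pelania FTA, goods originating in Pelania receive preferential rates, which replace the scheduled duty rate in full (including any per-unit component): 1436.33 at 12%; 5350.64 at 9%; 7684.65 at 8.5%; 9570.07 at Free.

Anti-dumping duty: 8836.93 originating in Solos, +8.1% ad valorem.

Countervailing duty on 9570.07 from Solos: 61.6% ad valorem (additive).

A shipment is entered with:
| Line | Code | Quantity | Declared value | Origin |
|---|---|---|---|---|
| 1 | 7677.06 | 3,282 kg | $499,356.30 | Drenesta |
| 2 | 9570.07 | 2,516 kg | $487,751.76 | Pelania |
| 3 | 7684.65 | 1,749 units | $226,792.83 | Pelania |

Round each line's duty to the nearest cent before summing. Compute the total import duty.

$77,314.64

Line 1 (7677.06, Drenesta, 3,282 kg, $499,356.30):
Base rate for 7677.06 is 9% + $3.99/kg.
Duty = $499,356.30 × 9% + 3,282 × $3.99 = $58,037.25.
Line 2 (9570.07, Pelania, 2,516 kg, $487,751.76):
Base rate for 9570.07 is 9.5%.
Origin Pelania qualifies under the Tyrena–Pelania agreement and 9570.07 is covered: preferential rate Free applies instead.
The additional-duty order on 9570.07 targets Solos, not Pelania; it does not apply.
Duty = $487,751.76 × 0% = $0.00.
Line 3 (7684.65, Pelania, 1,749 units, $226,792.83):
Base rate for 7684.65 is 15.5% + $1.88/unit.
Origin Pelania qualifies under the Tyrena–Pelania agreement and 7684.65 is covered: preferential rate 8.5% applies instead.
Duty = $226,792.83 × 8.5% = $19,277.39.
Total = $58,037.25 + $0.00 + $19,277.39 = $77,314.64.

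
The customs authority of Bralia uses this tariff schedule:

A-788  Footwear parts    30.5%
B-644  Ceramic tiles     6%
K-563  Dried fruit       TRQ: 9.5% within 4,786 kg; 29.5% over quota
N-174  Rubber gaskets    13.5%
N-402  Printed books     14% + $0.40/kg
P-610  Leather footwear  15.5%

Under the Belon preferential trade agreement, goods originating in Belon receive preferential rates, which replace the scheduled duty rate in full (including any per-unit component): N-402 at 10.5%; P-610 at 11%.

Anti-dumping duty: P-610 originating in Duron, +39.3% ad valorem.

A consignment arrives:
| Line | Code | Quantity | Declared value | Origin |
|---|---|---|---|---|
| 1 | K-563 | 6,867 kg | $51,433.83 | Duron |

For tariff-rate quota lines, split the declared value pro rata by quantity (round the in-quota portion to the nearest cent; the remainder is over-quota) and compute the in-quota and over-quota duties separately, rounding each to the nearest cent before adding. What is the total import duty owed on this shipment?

Line 1 (K-563, Duron, 6,867 kg, $51,433.83):
Code K-563 is under a tariff-rate quota (threshold 4,786 kg). In-quota: 4,786 kg at 9.5%; over-quota: 2,081 kg at 29.5%.
Pro-rata value split: in-quota = $51,433.83 × 4,786/6,867 = $35,847.14; over-quota = $51,433.83 − $35,847.14 = $15,586.69.
In-quota duty = $35,847.14 × 9.5% = $3,405.48. Over-quota duty = $15,586.69 × 29.5% = $4,598.07.
Line duty = $3,405.48 + $4,598.07 = $8,003.55.

$8,003.55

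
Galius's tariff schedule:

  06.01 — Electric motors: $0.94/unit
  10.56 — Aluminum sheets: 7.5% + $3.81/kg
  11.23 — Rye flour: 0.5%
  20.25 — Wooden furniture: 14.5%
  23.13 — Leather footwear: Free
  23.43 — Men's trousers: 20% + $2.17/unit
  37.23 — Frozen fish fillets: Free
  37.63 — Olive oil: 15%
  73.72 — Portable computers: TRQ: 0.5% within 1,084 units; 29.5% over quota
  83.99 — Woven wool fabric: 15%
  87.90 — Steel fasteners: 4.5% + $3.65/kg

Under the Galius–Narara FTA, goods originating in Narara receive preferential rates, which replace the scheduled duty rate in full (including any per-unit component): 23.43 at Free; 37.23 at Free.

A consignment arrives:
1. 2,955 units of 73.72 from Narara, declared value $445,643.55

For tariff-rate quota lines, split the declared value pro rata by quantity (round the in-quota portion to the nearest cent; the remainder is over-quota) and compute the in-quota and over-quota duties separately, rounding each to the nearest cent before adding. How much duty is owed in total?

$84,056.22

Line 1 (73.72, Narara, 2,955 units, $445,643.55):
Code 73.72 is under a tariff-rate quota (threshold 1,084 units). In-quota: 1,084 units at 0.5%; over-quota: 1,871 units at 29.5%.
Pro-rata value split: in-quota = $445,643.55 × 1,084/2,955 = $163,478.04; over-quota = $445,643.55 − $163,478.04 = $282,165.51.
In-quota duty = $163,478.04 × 0.5% = $817.39. Over-quota duty = $282,165.51 × 29.5% = $83,238.83.
Line duty = $817.39 + $83,238.83 = $84,056.22.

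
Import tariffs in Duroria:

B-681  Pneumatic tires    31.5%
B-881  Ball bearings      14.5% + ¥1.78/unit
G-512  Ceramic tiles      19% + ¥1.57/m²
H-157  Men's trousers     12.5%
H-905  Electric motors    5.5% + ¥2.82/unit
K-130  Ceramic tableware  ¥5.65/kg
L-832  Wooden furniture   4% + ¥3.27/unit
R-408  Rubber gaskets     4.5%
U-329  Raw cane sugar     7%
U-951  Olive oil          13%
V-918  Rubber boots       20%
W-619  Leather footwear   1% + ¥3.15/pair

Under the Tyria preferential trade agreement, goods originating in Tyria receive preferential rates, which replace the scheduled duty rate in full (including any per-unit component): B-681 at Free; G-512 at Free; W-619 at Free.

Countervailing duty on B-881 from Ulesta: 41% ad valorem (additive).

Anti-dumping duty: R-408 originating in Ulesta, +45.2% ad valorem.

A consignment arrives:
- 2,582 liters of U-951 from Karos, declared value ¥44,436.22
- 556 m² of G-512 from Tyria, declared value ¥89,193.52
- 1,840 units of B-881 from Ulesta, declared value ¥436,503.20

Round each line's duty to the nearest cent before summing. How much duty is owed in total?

¥251,311.19

Line 1 (U-951, Karos, 2,582 liters, ¥44,436.22):
Base rate for U-951 is 13%.
Duty = ¥44,436.22 × 13% = ¥5,776.71.
Line 2 (G-512, Tyria, 556 m², ¥89,193.52):
Base rate for G-512 is 19% + ¥1.57/m².
Origin Tyria qualifies under the Duroria–Tyria agreement and G-512 is covered: preferential rate Free applies instead.
Duty = ¥89,193.52 × 0% = ¥0.00.
Line 3 (B-881, Ulesta, 1,840 units, ¥436,503.20):
Base rate for B-881 is 14.5% + ¥1.78/unit.
Additional duty on B-881 from Ulesta: +41%. Applied ad valorem rate: 14.5% + 41% = 55.5%.
Duty = ¥436,503.20 × 55.5% + 1,840 × ¥1.78 = ¥245,534.48.
Total = ¥5,776.71 + ¥0.00 + ¥245,534.48 = ¥251,311.19.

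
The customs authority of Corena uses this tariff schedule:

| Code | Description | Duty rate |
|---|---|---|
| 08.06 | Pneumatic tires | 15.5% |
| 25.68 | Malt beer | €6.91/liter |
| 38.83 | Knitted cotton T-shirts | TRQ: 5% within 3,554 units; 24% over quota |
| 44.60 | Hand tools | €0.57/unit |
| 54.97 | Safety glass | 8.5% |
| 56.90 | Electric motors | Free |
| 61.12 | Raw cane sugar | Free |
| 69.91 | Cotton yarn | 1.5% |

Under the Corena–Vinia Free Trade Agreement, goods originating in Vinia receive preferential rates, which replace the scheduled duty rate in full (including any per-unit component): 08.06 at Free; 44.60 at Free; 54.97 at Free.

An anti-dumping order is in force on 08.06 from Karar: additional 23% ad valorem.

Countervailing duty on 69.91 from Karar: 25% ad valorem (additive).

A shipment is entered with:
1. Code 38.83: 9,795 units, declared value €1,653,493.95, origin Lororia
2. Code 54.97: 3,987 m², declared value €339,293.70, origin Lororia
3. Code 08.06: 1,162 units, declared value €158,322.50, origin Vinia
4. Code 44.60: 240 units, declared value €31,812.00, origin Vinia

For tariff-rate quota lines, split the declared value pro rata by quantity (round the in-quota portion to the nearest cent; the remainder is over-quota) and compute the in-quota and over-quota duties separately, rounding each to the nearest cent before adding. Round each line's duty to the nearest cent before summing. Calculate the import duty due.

€311,687.87

Line 1 (38.83, Lororia, 9,795 units, €1,653,493.95):
Code 38.83 is under a tariff-rate quota (threshold 3,554 units). In-quota: 3,554 units at 5%; over-quota: 6,241 units at 24%.
Pro-rata value split: in-quota = €1,653,493.95 × 3,554/9,795 = €599,950.74; over-quota = €1,653,493.95 − €599,950.74 = €1,053,543.21.
In-quota duty = €599,950.74 × 5% = €29,997.54. Over-quota duty = €1,053,543.21 × 24% = €252,850.37.
Line duty = €29,997.54 + €252,850.37 = €282,847.91.
Line 2 (54.97, Lororia, 3,987 m², €339,293.70):
Base rate for 54.97 is 8.5%.
54.97 has an FTA preferential rate, but origin Lororia is not Vinia; base rate stands.
Duty = €339,293.70 × 8.5% = €28,839.96.
Line 3 (08.06, Vinia, 1,162 units, €158,322.50):
Base rate for 08.06 is 15.5%.
Origin Vinia qualifies under the Corena–Vinia agreement and 08.06 is covered: preferential rate Free applies instead.
The additional-duty order on 08.06 targets Karar, not Vinia; it does not apply.
Duty = €158,322.50 × 0% = €0.00.
Line 4 (44.60, Vinia, 240 units, €31,812.00):
Base rate for 44.60 is €0.57/unit.
Origin Vinia qualifies under the Corena–Vinia agreement and 44.60 is covered: preferential rate Free applies instead.
Duty = €31,812.00 × 0% = €0.00.
Total = €282,847.91 + €28,839.96 + €0.00 + €0.00 = €311,687.87.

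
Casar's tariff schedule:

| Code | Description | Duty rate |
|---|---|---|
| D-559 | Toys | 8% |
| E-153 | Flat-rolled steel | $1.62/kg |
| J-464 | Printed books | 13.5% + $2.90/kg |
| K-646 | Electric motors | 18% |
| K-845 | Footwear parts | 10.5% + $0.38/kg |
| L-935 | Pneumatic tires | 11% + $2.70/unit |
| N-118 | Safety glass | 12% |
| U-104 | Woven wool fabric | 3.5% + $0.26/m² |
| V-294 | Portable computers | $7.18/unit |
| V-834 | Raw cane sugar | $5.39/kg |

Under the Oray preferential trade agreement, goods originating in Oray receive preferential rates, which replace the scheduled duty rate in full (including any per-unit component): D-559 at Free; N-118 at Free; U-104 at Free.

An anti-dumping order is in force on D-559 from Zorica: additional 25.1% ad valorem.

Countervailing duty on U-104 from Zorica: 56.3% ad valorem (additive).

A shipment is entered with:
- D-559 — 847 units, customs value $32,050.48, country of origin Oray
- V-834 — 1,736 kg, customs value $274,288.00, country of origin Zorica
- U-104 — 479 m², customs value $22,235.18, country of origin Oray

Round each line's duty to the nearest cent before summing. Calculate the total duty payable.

Line 1 (D-559, Oray, 847 units, $32,050.48):
Base rate for D-559 is 8%.
Origin Oray qualifies under the Casar–Oray agreement and D-559 is covered: preferential rate Free applies instead.
The additional-duty order on D-559 targets Zorica, not Oray; it does not apply.
Duty = $32,050.48 × 0% = $0.00.
Line 2 (V-834, Zorica, 1,736 kg, $274,288.00):
Base rate for V-834 is $5.39/kg.
Duty = 1,736 × $5.39 = $9,357.04.
Line 3 (U-104, Oray, 479 m², $22,235.18):
Base rate for U-104 is 3.5% + $0.26/m².
Origin Oray qualifies under the Casar–Oray agreement and U-104 is covered: preferential rate Free applies instead.
The additional-duty order on U-104 targets Zorica, not Oray; it does not apply.
Duty = $22,235.18 × 0% = $0.00.
Total = $0.00 + $9,357.04 + $0.00 = $9,357.04.

$9,357.04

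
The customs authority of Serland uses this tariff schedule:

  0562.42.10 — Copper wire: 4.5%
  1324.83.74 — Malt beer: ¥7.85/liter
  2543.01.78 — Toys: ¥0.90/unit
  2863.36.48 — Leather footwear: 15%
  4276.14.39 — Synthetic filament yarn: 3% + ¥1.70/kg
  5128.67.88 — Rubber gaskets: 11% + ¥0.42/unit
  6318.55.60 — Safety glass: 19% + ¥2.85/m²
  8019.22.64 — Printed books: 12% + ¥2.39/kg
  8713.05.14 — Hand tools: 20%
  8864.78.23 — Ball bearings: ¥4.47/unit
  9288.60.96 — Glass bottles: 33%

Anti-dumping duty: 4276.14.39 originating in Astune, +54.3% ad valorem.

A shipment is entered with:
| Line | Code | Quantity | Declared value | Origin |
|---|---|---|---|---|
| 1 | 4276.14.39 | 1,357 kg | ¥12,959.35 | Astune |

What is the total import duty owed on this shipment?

Line 1 (4276.14.39, Astune, 1,357 kg, ¥12,959.35):
Base rate for 4276.14.39 is 3% + ¥1.70/kg.
Additional duty on 4276.14.39 from Astune: +54.3%. Applied ad valorem rate: 3% + 54.3% = 57.3%.
Duty = ¥12,959.35 × 57.3% + 1,357 × ¥1.70 = ¥9,732.61.

¥9,732.61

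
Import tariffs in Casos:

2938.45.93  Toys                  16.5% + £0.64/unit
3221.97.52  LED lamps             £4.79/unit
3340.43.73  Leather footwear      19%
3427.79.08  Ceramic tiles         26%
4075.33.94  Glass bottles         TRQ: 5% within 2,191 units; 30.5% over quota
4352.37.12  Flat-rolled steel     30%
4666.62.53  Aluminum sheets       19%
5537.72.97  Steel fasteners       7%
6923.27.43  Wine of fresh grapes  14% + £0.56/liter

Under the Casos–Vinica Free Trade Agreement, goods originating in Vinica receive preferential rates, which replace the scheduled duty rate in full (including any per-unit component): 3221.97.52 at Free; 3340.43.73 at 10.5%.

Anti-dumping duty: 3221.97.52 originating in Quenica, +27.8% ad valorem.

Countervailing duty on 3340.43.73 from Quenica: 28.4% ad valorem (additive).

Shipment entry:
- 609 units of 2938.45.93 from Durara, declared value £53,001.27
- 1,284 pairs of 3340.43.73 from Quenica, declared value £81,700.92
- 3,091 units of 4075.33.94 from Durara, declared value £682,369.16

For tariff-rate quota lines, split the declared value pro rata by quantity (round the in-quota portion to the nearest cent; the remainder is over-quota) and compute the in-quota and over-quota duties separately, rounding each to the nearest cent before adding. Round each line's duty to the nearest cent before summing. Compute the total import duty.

£132,644.09

Line 1 (2938.45.93, Durara, 609 units, £53,001.27):
Base rate for 2938.45.93 is 16.5% + £0.64/unit.
Duty = £53,001.27 × 16.5% + 609 × £0.64 = £9,134.97.
Line 2 (3340.43.73, Quenica, 1,284 pairs, £81,700.92):
Base rate for 3340.43.73 is 19%.
3340.43.73 has an FTA preferential rate, but origin Quenica is not Vinica; base rate stands.
Additional duty on 3340.43.73 from Quenica: +28.4%. Applied ad valorem rate: 19% + 28.4% = 47.4%.
Duty = £81,700.92 × 47.4% = £38,726.24.
Line 3 (4075.33.94, Durara, 3,091 units, £682,369.16):
Code 4075.33.94 is under a tariff-rate quota (threshold 2,191 units). In-quota: 2,191 units at 5%; over-quota: 900 units at 30.5%.
Pro-rata value split: in-quota = £682,369.16 × 2,191/3,091 = £483,685.16; over-quota = £682,369.16 − £483,685.16 = £198,684.00.
In-quota duty = £483,685.16 × 5% = £24,184.26. Over-quota duty = £198,684.00 × 30.5% = £60,598.62.
Line duty = £24,184.26 + £60,598.62 = £84,782.88.
Total = £9,134.97 + £38,726.24 + £84,782.88 = £132,644.09.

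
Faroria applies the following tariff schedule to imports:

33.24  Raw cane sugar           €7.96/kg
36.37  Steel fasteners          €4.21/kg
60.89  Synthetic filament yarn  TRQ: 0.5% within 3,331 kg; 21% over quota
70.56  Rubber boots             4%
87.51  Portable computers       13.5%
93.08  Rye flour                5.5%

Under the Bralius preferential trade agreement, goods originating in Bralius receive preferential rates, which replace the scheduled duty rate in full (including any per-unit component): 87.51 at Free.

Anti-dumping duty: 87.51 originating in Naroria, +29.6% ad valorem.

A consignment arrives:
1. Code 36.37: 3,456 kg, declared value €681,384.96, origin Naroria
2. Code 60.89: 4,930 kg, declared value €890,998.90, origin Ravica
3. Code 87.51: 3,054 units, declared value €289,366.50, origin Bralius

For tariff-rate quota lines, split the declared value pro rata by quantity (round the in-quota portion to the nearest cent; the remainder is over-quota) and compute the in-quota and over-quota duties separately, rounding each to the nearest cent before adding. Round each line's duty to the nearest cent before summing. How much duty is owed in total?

Line 1 (36.37, Naroria, 3,456 kg, €681,384.96):
Base rate for 36.37 is €4.21/kg.
Duty = 3,456 × €4.21 = €14,549.76.
Line 2 (60.89, Ravica, 4,930 kg, €890,998.90):
Code 60.89 is under a tariff-rate quota (threshold 3,331 kg). In-quota: 3,331 kg at 0.5%; over-quota: 1,599 kg at 21%.
Pro-rata value split: in-quota = €890,998.90 × 3,331/4,930 = €602,011.63; over-quota = €890,998.90 − €602,011.63 = €288,987.27.
In-quota duty = €602,011.63 × 0.5% = €3,010.06. Over-quota duty = €288,987.27 × 21% = €60,687.33.
Line duty = €3,010.06 + €60,687.33 = €63,697.39.
Line 3 (87.51, Bralius, 3,054 units, €289,366.50):
Base rate for 87.51 is 13.5%.
Origin Bralius qualifies under the Faroria–Bralius agreement and 87.51 is covered: preferential rate Free applies instead.
The additional-duty order on 87.51 targets Naroria, not Bralius; it does not apply.
Duty = €289,366.50 × 0% = €0.00.
Total = €14,549.76 + €63,697.39 + €0.00 = €78,247.15.

€78,247.15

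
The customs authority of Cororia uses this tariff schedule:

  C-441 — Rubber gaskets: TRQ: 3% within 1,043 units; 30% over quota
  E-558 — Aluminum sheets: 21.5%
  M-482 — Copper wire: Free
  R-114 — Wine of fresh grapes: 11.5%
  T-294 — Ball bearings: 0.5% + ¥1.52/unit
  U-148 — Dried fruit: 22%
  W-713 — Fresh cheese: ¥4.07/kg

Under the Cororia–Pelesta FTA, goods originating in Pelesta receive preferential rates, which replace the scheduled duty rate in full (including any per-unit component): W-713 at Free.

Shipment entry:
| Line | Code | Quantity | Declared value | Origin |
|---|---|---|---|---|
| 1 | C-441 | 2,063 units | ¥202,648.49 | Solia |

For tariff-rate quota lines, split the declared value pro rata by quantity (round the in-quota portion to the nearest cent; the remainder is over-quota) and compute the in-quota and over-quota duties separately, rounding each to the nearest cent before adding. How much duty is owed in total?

¥33,132.00

Line 1 (C-441, Solia, 2,063 units, ¥202,648.49):
Code C-441 is under a tariff-rate quota (threshold 1,043 units). In-quota: 1,043 units at 3%; over-quota: 1,020 units at 30%.
Pro-rata value split: in-quota = ¥202,648.49 × 1,043/2,063 = ¥102,453.89; over-quota = ¥202,648.49 − ¥102,453.89 = ¥100,194.60.
In-quota duty = ¥102,453.89 × 3% = ¥3,073.62. Over-quota duty = ¥100,194.60 × 30% = ¥30,058.38.
Line duty = ¥3,073.62 + ¥30,058.38 = ¥33,132.00.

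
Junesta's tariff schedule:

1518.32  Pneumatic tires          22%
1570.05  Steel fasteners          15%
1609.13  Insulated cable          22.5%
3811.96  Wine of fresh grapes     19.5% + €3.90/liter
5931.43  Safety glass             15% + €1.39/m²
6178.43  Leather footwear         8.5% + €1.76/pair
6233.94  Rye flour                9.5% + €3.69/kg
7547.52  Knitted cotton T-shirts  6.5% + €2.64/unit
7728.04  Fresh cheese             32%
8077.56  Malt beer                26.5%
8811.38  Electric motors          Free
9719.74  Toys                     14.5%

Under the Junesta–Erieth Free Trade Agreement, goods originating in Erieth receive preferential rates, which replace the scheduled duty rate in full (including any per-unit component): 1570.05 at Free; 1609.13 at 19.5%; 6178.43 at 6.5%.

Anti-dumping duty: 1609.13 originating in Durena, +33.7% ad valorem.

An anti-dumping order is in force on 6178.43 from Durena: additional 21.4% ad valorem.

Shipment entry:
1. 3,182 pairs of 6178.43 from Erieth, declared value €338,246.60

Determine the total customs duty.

€21,986.03

Line 1 (6178.43, Erieth, 3,182 pairs, €338,246.60):
Base rate for 6178.43 is 8.5% + €1.76/pair.
Origin Erieth qualifies under the Junesta–Erieth agreement and 6178.43 is covered: preferential rate 6.5% applies instead.
The additional-duty order on 6178.43 targets Durena, not Erieth; it does not apply.
Duty = €338,246.60 × 6.5% = €21,986.03.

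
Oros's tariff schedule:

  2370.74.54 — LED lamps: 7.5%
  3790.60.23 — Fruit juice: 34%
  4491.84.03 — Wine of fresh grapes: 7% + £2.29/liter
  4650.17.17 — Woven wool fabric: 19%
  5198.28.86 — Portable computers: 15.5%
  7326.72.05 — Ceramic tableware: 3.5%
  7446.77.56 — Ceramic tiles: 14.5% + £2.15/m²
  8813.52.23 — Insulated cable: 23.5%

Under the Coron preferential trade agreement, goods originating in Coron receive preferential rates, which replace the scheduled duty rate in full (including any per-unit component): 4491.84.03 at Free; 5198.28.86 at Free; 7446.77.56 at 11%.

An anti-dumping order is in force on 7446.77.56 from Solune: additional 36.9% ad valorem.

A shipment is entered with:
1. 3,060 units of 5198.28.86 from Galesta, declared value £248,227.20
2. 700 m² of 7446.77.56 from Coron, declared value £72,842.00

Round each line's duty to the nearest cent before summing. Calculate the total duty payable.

£46,487.84

Line 1 (5198.28.86, Galesta, 3,060 units, £248,227.20):
Base rate for 5198.28.86 is 15.5%.
5198.28.86 has an FTA preferential rate, but origin Galesta is not Coron; base rate stands.
Duty = £248,227.20 × 15.5% = £38,475.22.
Line 2 (7446.77.56, Coron, 700 m², £72,842.00):
Base rate for 7446.77.56 is 14.5% + £2.15/m².
Origin Coron qualifies under the Oros–Coron agreement and 7446.77.56 is covered: preferential rate 11% applies instead.
The additional-duty order on 7446.77.56 targets Solune, not Coron; it does not apply.
Duty = £72,842.00 × 11% = £8,012.62.
Total = £38,475.22 + £8,012.62 = £46,487.84.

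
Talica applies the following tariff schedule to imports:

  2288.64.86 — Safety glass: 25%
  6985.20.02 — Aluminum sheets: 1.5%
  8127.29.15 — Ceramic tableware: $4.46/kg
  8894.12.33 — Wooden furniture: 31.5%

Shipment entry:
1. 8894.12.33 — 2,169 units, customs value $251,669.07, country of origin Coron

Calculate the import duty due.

$79,275.76

Line 1 (8894.12.33, Coron, 2,169 units, $251,669.07):
Base rate for 8894.12.33 is 31.5%.
Duty = $251,669.07 × 31.5% = $79,275.76.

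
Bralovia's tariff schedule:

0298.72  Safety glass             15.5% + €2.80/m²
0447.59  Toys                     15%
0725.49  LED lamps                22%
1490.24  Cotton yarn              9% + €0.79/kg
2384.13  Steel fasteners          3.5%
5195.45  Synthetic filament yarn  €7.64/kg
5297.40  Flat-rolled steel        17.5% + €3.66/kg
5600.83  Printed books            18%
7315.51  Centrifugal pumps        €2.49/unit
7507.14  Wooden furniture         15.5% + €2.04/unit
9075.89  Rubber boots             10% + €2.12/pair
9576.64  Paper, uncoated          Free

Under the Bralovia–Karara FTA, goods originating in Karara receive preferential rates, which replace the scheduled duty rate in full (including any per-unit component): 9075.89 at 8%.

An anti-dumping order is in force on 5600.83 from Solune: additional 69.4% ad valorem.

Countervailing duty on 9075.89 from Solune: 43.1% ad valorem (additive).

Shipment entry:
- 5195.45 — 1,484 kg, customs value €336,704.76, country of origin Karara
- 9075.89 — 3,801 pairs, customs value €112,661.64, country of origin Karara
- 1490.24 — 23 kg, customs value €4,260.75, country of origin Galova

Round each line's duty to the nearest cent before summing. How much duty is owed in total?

Line 1 (5195.45, Karara, 1,484 kg, €336,704.76):
Base rate for 5195.45 is €7.64/kg.
Origin Karara is the FTA partner but 5195.45 is not on the preference list; base rate stands.
Duty = 1,484 × €7.64 = €11,337.76.
Line 2 (9075.89, Karara, 3,801 pairs, €112,661.64):
Base rate for 9075.89 is 10% + €2.12/pair.
Origin Karara qualifies under the Bralovia–Karara agreement and 9075.89 is covered: preferential rate 8% applies instead.
The additional-duty order on 9075.89 targets Solune, not Karara; it does not apply.
Duty = €112,661.64 × 8% = €9,012.93.
Line 3 (1490.24, Galova, 23 kg, €4,260.75):
Base rate for 1490.24 is 9% + €0.79/kg.
Duty = €4,260.75 × 9% + 23 × €0.79 = €401.64.
Total = €11,337.76 + €9,012.93 + €401.64 = €20,752.33.

€20,752.33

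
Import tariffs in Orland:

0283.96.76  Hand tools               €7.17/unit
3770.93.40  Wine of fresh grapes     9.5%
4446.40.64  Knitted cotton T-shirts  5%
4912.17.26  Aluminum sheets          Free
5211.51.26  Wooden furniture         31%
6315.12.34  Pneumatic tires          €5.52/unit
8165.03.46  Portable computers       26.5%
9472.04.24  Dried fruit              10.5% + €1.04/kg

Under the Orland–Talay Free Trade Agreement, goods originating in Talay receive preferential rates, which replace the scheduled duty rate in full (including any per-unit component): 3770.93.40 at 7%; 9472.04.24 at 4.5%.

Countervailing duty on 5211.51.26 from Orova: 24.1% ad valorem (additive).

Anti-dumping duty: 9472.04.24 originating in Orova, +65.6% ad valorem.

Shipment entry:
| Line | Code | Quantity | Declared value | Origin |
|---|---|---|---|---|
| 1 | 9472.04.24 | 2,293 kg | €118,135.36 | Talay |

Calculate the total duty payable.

€5,316.09

Line 1 (9472.04.24, Talay, 2,293 kg, €118,135.36):
Base rate for 9472.04.24 is 10.5% + €1.04/kg.
Origin Talay qualifies under the Orland–Talay agreement and 9472.04.24 is covered: preferential rate 4.5% applies instead.
The additional-duty order on 9472.04.24 targets Orova, not Talay; it does not apply.
Duty = €118,135.36 × 4.5% = €5,316.09.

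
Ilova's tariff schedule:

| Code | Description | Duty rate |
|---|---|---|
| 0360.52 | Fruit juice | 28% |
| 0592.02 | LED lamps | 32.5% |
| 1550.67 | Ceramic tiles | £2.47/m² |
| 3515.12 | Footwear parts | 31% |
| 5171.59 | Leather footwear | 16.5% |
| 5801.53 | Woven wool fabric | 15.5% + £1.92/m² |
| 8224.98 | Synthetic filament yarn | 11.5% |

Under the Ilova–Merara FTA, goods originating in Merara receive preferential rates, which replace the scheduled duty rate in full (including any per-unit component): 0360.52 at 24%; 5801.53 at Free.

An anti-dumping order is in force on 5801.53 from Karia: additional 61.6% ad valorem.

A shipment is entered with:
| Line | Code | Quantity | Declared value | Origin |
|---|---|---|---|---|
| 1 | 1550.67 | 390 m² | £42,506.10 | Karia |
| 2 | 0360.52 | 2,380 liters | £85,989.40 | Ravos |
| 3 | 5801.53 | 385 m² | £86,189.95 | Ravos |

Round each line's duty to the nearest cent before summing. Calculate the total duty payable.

£39,138.97

Line 1 (1550.67, Karia, 390 m², £42,506.10):
Base rate for 1550.67 is £2.47/m².
Duty = 390 × £2.47 = £963.30.
Line 2 (0360.52, Ravos, 2,380 liters, £85,989.40):
Base rate for 0360.52 is 28%.
0360.52 has an FTA preferential rate, but origin Ravos is not Merara; base rate stands.
Duty = £85,989.40 × 28% = £24,077.03.
Line 3 (5801.53, Ravos, 385 m², £86,189.95):
Base rate for 5801.53 is 15.5% + £1.92/m².
5801.53 has an FTA preferential rate, but origin Ravos is not Merara; base rate stands.
The additional-duty order on 5801.53 targets Karia, not Ravos; it does not apply.
Duty = £86,189.95 × 15.5% + 385 × £1.92 = £14,098.64.
Total = £963.30 + £24,077.03 + £14,098.64 = £39,138.97.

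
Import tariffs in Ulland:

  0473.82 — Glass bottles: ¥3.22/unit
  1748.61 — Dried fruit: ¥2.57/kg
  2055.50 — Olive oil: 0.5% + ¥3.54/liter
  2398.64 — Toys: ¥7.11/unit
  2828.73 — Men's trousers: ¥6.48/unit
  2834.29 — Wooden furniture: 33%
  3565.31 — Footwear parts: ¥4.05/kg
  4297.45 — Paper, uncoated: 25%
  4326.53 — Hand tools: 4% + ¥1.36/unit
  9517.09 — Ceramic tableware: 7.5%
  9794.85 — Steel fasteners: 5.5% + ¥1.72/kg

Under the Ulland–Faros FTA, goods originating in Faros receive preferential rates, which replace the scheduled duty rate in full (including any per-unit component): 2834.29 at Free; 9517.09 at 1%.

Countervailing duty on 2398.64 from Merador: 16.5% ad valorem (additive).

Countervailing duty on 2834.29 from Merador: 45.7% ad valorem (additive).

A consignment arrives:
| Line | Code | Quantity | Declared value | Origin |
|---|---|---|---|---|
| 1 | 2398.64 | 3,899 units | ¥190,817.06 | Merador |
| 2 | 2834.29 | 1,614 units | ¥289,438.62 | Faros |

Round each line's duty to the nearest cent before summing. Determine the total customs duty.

¥59,206.70

Line 1 (2398.64, Merador, 3,899 units, ¥190,817.06):
Base rate for 2398.64 is ¥7.11/unit.
Additional duty on 2398.64 from Merador: +16.5% ad valorem. Applied ad valorem rate = 16.5%.
Duty = ¥190,817.06 × 16.5% + 3,899 × ¥7.11 = ¥59,206.70.
Line 2 (2834.29, Faros, 1,614 units, ¥289,438.62):
Base rate for 2834.29 is 33%.
Origin Faros qualifies under the Ulland–Faros agreement and 2834.29 is covered: preferential rate Free applies instead.
The additional-duty order on 2834.29 targets Merador, not Faros; it does not apply.
Duty = ¥289,438.62 × 0% = ¥0.00.
Total = ¥59,206.70 + ¥0.00 = ¥59,206.70.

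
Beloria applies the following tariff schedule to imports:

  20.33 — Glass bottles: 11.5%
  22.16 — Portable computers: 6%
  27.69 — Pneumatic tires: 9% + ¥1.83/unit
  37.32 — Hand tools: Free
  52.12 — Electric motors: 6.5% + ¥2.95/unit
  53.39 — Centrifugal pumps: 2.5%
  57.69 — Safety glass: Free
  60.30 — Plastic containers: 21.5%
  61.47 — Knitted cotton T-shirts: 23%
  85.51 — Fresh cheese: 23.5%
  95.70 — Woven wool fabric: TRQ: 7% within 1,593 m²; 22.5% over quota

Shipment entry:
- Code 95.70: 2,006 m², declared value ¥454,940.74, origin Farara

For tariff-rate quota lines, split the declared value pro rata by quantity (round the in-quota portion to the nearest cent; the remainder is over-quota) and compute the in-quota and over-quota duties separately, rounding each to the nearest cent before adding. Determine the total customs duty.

Line 1 (95.70, Farara, 2,006 m², ¥454,940.74):
Code 95.70 is under a tariff-rate quota (threshold 1,593 m²). In-quota: 1,593 m² at 7%; over-quota: 413 m² at 22.5%.
Pro-rata value split: in-quota = ¥454,940.74 × 1,593/2,006 = ¥361,276.47; over-quota = ¥454,940.74 − ¥361,276.47 = ¥93,664.27.
In-quota duty = ¥361,276.47 × 7% = ¥25,289.35. Over-quota duty = ¥93,664.27 × 22.5% = ¥21,074.46.
Line duty = ¥25,289.35 + ¥21,074.46 = ¥46,363.81.

¥46,363.81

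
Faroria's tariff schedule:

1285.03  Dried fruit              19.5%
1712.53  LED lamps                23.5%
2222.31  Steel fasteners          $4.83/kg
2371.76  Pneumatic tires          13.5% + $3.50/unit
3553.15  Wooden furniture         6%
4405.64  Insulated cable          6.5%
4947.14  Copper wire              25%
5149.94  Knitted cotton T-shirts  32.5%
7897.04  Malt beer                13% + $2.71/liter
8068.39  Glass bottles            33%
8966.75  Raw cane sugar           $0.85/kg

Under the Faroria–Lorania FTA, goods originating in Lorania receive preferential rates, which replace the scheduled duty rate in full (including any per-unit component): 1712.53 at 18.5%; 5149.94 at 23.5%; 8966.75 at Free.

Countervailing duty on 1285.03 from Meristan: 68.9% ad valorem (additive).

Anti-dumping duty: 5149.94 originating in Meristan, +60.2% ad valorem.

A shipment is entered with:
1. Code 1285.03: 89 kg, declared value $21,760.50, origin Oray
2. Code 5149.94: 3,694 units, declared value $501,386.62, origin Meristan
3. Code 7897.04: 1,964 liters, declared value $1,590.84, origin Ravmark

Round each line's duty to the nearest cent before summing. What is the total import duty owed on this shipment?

$474,557.95

Line 1 (1285.03, Oray, 89 kg, $21,760.50):
Base rate for 1285.03 is 19.5%.
The additional-duty order on 1285.03 targets Meristan, not Oray; it does not apply.
Duty = $21,760.50 × 19.5% = $4,243.30.
Line 2 (5149.94, Meristan, 3,694 units, $501,386.62):
Base rate for 5149.94 is 32.5%.
5149.94 has an FTA preferential rate, but origin Meristan is not Lorania; base rate stands.
Additional duty on 5149.94 from Meristan: +60.2%. Applied ad valorem rate: 32.5% + 60.2% = 92.7%.
Duty = $501,386.62 × 92.7% = $464,785.40.
Line 3 (7897.04, Ravmark, 1,964 liters, $1,590.84):
Base rate for 7897.04 is 13% + $2.71/liter.
Duty = $1,590.84 × 13% + 1,964 × $2.71 = $5,529.25.
Total = $4,243.30 + $464,785.40 + $5,529.25 = $474,557.95.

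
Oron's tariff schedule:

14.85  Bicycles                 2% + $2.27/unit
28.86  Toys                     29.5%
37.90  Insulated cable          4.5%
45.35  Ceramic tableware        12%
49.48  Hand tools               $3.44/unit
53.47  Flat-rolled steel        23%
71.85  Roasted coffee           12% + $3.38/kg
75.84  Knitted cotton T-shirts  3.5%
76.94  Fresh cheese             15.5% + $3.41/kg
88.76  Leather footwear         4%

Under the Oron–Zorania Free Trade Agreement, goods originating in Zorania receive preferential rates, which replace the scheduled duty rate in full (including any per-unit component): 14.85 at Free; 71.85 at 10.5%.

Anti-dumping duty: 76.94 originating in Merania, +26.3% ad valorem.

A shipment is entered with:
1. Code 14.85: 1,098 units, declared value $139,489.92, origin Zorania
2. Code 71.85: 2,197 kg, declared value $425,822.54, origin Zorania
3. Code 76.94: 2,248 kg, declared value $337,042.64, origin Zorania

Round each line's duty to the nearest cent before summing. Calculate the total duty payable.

Line 1 (14.85, Zorania, 1,098 units, $139,489.92):
Base rate for 14.85 is 2% + $2.27/unit.
Origin Zorania qualifies under the Oron–Zorania agreement and 14.85 is covered: preferential rate Free applies instead.
Duty = $139,489.92 × 0% = $0.00.
Line 2 (71.85, Zorania, 2,197 kg, $425,822.54):
Base rate for 71.85 is 12% + $3.38/kg.
Origin Zorania qualifies under the Oron–Zorania agreement and 71.85 is covered: preferential rate 10.5% applies instead.
Duty = $425,822.54 × 10.5% = $44,711.37.
Line 3 (76.94, Zorania, 2,248 kg, $337,042.64):
Base rate for 76.94 is 15.5% + $3.41/kg.
Origin Zorania is the FTA partner but 76.94 is not on the preference list; base rate stands.
The additional-duty order on 76.94 targets Merania, not Zorania; it does not apply.
Duty = $337,042.64 × 15.5% + 2,248 × $3.41 = $59,907.29.
Total = $0.00 + $44,711.37 + $59,907.29 = $104,618.66.

$104,618.66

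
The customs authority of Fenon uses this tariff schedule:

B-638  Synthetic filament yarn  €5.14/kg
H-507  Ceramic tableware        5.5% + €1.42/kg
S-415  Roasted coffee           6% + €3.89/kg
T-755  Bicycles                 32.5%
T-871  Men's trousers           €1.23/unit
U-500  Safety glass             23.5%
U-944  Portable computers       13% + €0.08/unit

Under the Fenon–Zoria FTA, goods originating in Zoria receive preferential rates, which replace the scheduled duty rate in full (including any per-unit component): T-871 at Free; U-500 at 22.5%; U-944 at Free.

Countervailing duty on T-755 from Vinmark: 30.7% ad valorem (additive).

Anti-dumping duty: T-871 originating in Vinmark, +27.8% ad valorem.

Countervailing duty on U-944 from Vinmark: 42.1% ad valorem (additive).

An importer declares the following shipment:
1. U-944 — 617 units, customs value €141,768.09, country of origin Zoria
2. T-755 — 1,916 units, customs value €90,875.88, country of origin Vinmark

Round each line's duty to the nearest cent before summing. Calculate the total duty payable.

€57,433.56

Line 1 (U-944, Zoria, 617 units, €141,768.09):
Base rate for U-944 is 13% + €0.08/unit.
Origin Zoria qualifies under the Fenon–Zoria agreement and U-944 is covered: preferential rate Free applies instead.
The additional-duty order on U-944 targets Vinmark, not Zoria; it does not apply.
Duty = €141,768.09 × 0% = €0.00.
Line 2 (T-755, Vinmark, 1,916 units, €90,875.88):
Base rate for T-755 is 32.5%.
Additional duty on T-755 from Vinmark: +30.7%. Applied ad valorem rate: 32.5% + 30.7% = 63.2%.
Duty = €90,875.88 × 63.2% = €57,433.56.
Total = €0.00 + €57,433.56 = €57,433.56.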